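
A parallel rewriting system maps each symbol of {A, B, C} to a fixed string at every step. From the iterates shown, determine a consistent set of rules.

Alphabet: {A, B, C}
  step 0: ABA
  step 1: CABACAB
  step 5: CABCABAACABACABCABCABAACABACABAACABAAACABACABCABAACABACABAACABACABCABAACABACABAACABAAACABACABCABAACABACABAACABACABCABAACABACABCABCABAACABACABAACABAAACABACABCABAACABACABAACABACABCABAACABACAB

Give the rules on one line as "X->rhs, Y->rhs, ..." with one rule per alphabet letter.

A->CAB, B->A, C->AA

  step 0 ⇒ step 1: ABA ⇒ CAB·A·CAB
    A ↦ CAB
    B ↦ A
    C ↦ AA  (constrained at step 1)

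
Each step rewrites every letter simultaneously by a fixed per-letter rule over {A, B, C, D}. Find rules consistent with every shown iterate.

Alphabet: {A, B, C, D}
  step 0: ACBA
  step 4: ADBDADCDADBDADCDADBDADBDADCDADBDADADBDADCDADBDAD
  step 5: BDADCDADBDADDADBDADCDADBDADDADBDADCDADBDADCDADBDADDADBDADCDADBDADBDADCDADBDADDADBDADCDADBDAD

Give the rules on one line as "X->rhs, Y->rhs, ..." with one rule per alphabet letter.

A->BD, B->CD, C->D, D->AD

  step 4 ⇒ step 5: ADBDADCDADBDADCDADBDADBDADCDADBDADADBDADCDADBDAD ⇒ BD·AD·CD·AD·BD·AD·D·AD·BD·AD·CD·AD·BD·AD·D·AD·BD·AD·CD·AD·BD·AD·CD·AD·BD·AD·D·AD·BD·AD·CD·AD·BD·AD·BD·AD·CD·AD·BD·AD·D·AD·BD·AD·CD·AD·BD·AD
    A ↦ BD
    B ↦ CD
    C ↦ D
    D ↦ AD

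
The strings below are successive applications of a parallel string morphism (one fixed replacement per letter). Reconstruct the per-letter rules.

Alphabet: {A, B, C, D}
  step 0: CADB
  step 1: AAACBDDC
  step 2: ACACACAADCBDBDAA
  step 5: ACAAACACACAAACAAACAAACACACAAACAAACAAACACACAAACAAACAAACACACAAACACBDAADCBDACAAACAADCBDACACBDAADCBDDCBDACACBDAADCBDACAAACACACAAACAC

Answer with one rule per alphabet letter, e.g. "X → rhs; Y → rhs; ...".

A->AC, B->DC, C->AA, D->BD

  step 1 ⇒ step 2: AAACBDDC ⇒ AC·AC·AC·AA·DC·BD·BD·AA
    A ↦ AC
    B ↦ DC
    C ↦ AA
    D ↦ BD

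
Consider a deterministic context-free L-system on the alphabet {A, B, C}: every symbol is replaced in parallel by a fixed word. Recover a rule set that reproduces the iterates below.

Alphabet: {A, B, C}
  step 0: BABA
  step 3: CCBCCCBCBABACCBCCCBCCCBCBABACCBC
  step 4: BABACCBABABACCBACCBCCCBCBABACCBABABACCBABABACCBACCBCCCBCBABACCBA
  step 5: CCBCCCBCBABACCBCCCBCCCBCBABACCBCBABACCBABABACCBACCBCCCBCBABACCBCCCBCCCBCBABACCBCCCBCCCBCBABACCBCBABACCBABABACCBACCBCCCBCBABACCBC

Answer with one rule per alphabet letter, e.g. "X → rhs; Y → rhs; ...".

  step 4 ⇒ step 5: BABACCBABABACCBACCBCCCBCBABACCBABABACCBABABACCBACCBCCCBCBABACCBA ⇒ CC·BC·CC·BC·BA·BA·CC·BC·CC·BC·CC·BC·BA·BA·CC·BC·BA·BA·CC·BA·BA·BA·CC·BA·CC·BC·CC·BC·BA·BA·CC·BC·CC·BC·CC·BC·BA·BA·CC·BC·CC·BC·CC·BC·BA·BA·CC·BC·BA·BA·CC·BA·BA·BA·CC·BA·CC·BC·CC·BC·BA·BA·CC·BC
    A ↦ BC
    B ↦ CC
    C ↦ BA

A->BC, B->CC, C->BA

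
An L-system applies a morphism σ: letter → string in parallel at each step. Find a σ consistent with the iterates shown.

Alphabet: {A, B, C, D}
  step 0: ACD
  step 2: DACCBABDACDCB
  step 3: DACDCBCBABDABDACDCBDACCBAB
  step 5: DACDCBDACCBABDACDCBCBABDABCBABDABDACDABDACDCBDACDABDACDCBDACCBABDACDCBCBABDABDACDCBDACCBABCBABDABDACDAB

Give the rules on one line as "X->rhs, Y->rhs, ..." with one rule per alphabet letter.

  step 2 ⇒ step 3: DACCBABDACDCB ⇒ DAC·D·CB·CB·AB·D·AB·DAC·D·CB·DAC·CB·AB
    A ↦ D
    B ↦ AB
    C ↦ CB
    D ↦ DAC

A->D, B->AB, C->CB, D->DAC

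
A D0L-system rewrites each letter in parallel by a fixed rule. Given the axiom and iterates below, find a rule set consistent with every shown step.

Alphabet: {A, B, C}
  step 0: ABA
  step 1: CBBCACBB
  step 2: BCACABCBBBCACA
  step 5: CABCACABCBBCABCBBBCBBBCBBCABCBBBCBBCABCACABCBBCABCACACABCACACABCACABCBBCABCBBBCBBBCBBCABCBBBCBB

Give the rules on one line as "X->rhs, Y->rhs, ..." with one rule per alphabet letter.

  step 1 ⇒ step 2: CBBCACBB ⇒ B·CA·CA·B·CBB·B·CA·CA
    A ↦ CBB
    B ↦ CA
    C ↦ B

A->CBB, B->CA, C->B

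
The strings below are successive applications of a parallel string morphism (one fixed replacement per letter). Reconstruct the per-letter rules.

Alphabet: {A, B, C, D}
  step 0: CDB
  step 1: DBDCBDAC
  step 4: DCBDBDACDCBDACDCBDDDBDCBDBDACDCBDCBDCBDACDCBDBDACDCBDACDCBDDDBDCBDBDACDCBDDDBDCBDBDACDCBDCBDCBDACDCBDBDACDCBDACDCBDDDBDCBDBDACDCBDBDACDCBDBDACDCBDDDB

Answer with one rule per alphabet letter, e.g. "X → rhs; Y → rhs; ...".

A->DD, B->DAC, C->DB, D->DCB

  step 0 ⇒ step 1: CDB ⇒ DB·DCB·DAC
    B ↦ DAC
    C ↦ DB
    D ↦ DCB
    A ↦ DD  (constrained at step 1)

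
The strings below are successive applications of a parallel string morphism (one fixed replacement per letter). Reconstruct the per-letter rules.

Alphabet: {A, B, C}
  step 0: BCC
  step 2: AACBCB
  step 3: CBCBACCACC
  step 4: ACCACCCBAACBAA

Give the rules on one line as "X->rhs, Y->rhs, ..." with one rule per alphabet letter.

A->CB, B->CC, C->A

  step 3 ⇒ step 4: CBCBACCACC ⇒ A·CC·A·CC·CB·A·A·CB·A·A
    A ↦ CB
    B ↦ CC
    C ↦ A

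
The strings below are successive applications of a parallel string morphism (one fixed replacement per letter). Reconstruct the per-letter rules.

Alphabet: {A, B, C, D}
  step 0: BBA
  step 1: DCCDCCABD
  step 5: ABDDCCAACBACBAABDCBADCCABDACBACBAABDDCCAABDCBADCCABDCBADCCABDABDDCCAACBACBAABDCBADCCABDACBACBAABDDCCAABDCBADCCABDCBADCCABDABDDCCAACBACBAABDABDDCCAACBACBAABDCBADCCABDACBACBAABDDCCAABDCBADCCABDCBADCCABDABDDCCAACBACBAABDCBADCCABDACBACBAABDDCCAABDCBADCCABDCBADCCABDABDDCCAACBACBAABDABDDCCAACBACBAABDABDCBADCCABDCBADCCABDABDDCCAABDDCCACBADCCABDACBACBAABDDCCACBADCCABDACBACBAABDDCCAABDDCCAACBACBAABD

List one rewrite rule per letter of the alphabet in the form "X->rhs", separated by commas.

A->ABD, B->DCC, C->CBA, D->A

  step 0 ⇒ step 1: BBA ⇒ DCC·DCC·ABD
    A ↦ ABD
    B ↦ DCC
    C ↦ CBA  (constrained at step 1)
    D ↦ A  (constrained at step 1)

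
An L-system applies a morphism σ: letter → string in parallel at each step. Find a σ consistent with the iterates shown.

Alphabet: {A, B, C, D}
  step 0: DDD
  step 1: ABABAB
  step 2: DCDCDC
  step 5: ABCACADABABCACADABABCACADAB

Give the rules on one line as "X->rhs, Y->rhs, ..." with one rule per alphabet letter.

A->D, B->C, C->CA, D->AB

  step 1 ⇒ step 2: ABABAB ⇒ D·C·D·C·D·C
    A ↦ D
    B ↦ C
    C ↦ CA  (constrained at step 2)
  step 0 ⇒ step 1: DDD ⇒ AB·AB·AB
    D ↦ AB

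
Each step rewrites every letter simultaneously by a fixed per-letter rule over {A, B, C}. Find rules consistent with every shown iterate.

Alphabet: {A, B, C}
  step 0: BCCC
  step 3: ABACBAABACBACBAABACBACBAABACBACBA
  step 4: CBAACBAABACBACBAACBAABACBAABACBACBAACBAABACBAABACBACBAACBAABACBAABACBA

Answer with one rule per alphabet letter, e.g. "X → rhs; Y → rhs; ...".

A->CBA, B->A, C->AB

  step 3 ⇒ step 4: ABACBAABACBACBAABACBACBAABACBACBA ⇒ CBA·A·CBA·AB·A·CBA·CBA·A·CBA·AB·A·CBA·AB·A·CBA·CBA·A·CBA·AB·A·CBA·AB·A·CBA·CBA·A·CBA·AB·A·CBA·AB·A·CBA
    A ↦ CBA
    B ↦ A
    C ↦ AB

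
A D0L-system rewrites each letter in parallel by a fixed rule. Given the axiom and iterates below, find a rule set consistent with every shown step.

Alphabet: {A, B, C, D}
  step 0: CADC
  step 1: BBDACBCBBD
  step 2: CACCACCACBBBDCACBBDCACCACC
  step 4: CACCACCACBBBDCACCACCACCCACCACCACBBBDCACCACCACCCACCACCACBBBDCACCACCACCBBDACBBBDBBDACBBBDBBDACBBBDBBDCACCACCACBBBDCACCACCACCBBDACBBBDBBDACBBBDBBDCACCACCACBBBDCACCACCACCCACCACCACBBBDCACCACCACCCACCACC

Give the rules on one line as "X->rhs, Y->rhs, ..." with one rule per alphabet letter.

A->ACB, B->CAC, C->BBD, D->C

  step 1 ⇒ step 2: BBDACBCBBD ⇒ CAC·CAC·C·ACB·BBD·CAC·BBD·CAC·CAC·C
    A ↦ ACB
    B ↦ CAC
    C ↦ BBD
    D ↦ C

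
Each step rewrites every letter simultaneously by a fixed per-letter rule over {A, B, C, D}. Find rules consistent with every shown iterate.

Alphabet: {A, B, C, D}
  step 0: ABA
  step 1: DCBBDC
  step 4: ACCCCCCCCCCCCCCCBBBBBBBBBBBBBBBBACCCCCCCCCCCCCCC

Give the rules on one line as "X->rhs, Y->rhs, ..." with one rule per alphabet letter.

A->DC, B->BB, C->CC, D->AC

  step 0 ⇒ step 1: ABA ⇒ DC·BB·DC
    A ↦ DC
    B ↦ BB
    C ↦ CC  (constrained at step 1)
    D ↦ AC  (constrained at step 1)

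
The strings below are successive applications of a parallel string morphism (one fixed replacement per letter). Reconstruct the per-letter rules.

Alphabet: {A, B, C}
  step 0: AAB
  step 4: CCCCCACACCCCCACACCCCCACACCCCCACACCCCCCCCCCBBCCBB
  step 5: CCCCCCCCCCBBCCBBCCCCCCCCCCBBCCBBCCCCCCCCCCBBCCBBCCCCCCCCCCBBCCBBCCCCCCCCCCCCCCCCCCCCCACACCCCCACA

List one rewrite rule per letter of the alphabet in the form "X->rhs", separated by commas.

A->BB, B->CA, C->CC

  step 4 ⇒ step 5: CCCCCACACCCCCACACCCCCACACCCCCACACCCCCCCCCCBBCCBB ⇒ CC·CC·CC·CC·CC·BB·CC·BB·CC·CC·CC·CC·CC·BB·CC·BB·CC·CC·CC·CC·CC·BB·CC·BB·CC·CC·CC·CC·CC·BB·CC·BB·CC·CC·CC·CC·CC·CC·CC·CC·CC·CC·CA·CA·CC·CC·CA·CA
    A ↦ BB
    B ↦ CA
    C ↦ CC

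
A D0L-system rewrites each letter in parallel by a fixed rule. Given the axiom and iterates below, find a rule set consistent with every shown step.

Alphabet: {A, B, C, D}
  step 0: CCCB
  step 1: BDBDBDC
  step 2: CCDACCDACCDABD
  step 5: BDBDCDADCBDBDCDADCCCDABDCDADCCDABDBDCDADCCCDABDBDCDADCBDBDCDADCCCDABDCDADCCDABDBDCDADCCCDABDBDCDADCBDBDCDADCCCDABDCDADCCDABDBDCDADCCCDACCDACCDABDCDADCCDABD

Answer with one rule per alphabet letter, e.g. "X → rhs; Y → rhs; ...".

A->DC, B->C, C->BD, D->CDA

  step 1 ⇒ step 2: BDBDBDC ⇒ C·CDA·C·CDA·C·CDA·BD
    B ↦ C
    C ↦ BD
    D ↦ CDA
    A ↦ DC  (constrained at step 2)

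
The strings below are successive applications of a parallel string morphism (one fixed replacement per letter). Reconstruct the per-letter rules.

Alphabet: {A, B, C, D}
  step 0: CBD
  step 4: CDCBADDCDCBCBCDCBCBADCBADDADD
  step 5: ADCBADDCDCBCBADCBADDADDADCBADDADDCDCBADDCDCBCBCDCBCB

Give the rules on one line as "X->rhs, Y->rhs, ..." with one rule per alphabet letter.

A->CD, B->D, C->AD, D->CB

  step 4 ⇒ step 5: CDCBADDCDCBCBCDCBCBADCBADDADD ⇒ AD·CB·AD·D·CD·CB·CB·AD·CB·AD·D·AD·D·AD·CB·AD·D·AD·D·CD·CB·AD·D·CD·CB·CB·CD·CB·CB
    A ↦ CD
    B ↦ D
    C ↦ AD
    D ↦ CB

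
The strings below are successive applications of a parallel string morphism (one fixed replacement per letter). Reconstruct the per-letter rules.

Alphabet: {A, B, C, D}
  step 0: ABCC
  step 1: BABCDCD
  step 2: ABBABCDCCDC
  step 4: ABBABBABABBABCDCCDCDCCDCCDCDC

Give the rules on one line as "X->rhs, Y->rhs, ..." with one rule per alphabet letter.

A->B, B->AB, C->CD, D->C

  step 1 ⇒ step 2: BABCDCD ⇒ AB·B·AB·CD·C·CD·C
    A ↦ B
    B ↦ AB
    C ↦ CD
    D ↦ C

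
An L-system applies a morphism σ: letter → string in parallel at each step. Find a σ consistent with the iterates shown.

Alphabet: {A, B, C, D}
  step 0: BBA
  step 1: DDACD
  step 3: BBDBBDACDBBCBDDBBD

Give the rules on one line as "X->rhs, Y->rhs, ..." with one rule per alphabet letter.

  step 0 ⇒ step 1: BBA ⇒ D·D·ACD
    A ↦ ACD
    B ↦ D
    C ↦ BB  (constrained at step 1)
    D ↦ CB  (constrained at step 1)

A->ACD, B->D, C->BB, D->CB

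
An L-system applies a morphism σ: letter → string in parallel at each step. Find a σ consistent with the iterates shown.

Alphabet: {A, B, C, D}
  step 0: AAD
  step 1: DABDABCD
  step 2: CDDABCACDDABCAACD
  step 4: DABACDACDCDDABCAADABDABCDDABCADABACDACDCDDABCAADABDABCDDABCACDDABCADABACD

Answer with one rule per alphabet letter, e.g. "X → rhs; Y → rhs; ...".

  step 1 ⇒ step 2: DABDABCD ⇒ CD·DAB·CA·CD·DAB·CA·A·CD
    A ↦ DAB
    B ↦ CA
    C ↦ A
    D ↦ CD

A->DAB, B->CA, C->A, D->CD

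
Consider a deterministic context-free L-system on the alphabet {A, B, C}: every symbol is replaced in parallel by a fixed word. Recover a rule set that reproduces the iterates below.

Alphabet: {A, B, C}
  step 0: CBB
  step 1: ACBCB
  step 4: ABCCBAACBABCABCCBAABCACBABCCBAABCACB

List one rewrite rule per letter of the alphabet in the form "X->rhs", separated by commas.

  step 0 ⇒ step 1: CBB ⇒ A·CB·CB
    B ↦ CB
    C ↦ A
    A ↦ ABC  (constrained at step 1)

A->ABC, B->CB, C->A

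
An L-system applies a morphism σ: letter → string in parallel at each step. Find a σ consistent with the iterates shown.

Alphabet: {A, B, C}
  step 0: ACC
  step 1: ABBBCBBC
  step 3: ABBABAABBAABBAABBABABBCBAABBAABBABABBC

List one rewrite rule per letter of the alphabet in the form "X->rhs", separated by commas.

  step 0 ⇒ step 1: ACC ⇒ AB·BBC·BBC
    A ↦ AB
    C ↦ BBC
    B ↦ BA  (constrained at step 1)

A->AB, B->BA, C->BBC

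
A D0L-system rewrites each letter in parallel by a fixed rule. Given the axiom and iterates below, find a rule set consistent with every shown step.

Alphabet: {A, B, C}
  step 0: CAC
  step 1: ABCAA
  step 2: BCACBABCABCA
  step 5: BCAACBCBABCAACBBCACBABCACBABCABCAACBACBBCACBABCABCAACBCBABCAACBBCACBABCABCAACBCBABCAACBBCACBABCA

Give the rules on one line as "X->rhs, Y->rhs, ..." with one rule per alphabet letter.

  step 1 ⇒ step 2: ABCAA ⇒ BCA·CB·A·BCA·BCA
    A ↦ BCA
    B ↦ CB
    C ↦ A

A->BCA, B->CB, C->A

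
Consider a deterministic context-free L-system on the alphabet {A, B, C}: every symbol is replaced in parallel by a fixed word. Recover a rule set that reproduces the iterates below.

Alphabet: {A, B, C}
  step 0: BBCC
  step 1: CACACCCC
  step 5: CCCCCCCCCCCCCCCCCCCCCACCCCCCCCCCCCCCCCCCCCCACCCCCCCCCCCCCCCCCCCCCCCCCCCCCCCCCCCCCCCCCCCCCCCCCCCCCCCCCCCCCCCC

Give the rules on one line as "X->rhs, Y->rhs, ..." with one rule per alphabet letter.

  step 0 ⇒ step 1: BBCC ⇒ CA·CA·CC·CC
    B ↦ CA
    C ↦ CC
    A ↦ B  (constrained at step 1)

A->B, B->CA, C->CC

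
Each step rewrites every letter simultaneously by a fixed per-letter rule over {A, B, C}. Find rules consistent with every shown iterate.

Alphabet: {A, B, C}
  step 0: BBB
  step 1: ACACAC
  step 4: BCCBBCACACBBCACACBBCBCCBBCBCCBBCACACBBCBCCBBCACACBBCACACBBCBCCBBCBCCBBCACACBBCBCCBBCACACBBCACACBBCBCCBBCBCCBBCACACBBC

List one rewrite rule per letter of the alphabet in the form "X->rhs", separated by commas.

A->BCC, B->AC, C->BBC

  step 0 ⇒ step 1: BBB ⇒ AC·AC·AC
    B ↦ AC
    A ↦ BCC  (constrained at step 1)
    C ↦ BBC  (constrained at step 1)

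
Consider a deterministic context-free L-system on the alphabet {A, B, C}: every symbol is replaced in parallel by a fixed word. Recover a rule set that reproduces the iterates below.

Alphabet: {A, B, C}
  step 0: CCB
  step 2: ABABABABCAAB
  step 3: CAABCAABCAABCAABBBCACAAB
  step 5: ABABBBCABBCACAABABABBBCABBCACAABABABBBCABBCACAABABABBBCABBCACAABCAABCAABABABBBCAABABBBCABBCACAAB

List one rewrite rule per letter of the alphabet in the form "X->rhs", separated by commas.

A->CA, B->AB, C->BB

  step 2 ⇒ step 3: ABABABABCAAB ⇒ CA·AB·CA·AB·CA·AB·CA·AB·BB·CA·CA·AB
    A ↦ CA
    B ↦ AB
    C ↦ BB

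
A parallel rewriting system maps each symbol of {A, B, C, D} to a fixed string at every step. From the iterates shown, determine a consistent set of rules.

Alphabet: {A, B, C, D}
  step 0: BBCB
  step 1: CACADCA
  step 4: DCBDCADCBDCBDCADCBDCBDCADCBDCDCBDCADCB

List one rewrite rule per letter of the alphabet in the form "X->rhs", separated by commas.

  step 0 ⇒ step 1: BBCB ⇒ CA·CA·D·CA
    B ↦ CA
    C ↦ D
    A ↦ C  (constrained at step 1)
    D ↦ DCB  (constrained at step 1)

A->C, B->CA, C->D, D->DCB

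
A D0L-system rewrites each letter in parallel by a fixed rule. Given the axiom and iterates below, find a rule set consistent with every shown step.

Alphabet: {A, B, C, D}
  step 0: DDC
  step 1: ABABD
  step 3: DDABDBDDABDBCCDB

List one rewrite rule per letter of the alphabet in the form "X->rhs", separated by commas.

  step 0 ⇒ step 1: DDC ⇒ AB·AB·D
    C ↦ D
    D ↦ AB
    A ↦ CC  (constrained at step 1)
    B ↦ DB  (constrained at step 1)

A->CC, B->DB, C->D, D->AB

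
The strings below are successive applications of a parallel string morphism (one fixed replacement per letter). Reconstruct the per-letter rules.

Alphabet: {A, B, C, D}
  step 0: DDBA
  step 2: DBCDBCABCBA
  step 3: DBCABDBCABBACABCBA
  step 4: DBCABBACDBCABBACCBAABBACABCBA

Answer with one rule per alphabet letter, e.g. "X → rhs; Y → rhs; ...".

A->BA, B->C, C->AB, D->DB

  step 3 ⇒ step 4: DBCABDBCABBACABCBA ⇒ DB·C·AB·BA·C·DB·C·AB·BA·C·C·BA·AB·BA·C·AB·C·BA
    A ↦ BA
    B ↦ C
    C ↦ AB
    D ↦ DB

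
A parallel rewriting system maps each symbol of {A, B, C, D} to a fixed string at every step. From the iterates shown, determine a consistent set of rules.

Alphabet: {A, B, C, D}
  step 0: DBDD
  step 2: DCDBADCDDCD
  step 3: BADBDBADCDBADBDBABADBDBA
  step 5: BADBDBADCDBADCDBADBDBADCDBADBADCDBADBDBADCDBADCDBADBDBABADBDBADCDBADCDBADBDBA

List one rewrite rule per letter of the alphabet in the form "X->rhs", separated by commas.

A->CD, B->D, C->DBD, D->BA

  step 2 ⇒ step 3: DCDBADCDDCD ⇒ BA·DBD·BA·D·CD·BA·DBD·BA·BA·DBD·BA
    A ↦ CD
    B ↦ D
    C ↦ DBD
    D ↦ BA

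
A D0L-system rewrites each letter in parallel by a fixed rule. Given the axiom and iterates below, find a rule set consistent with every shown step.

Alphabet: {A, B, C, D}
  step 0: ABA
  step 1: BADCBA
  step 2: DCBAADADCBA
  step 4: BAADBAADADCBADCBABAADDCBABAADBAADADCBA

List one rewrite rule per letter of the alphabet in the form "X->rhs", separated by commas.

A->BA, B->DC, C->A, D->AD

  step 1 ⇒ step 2: BADCBA ⇒ DC·BA·AD·A·DC·BA
    A ↦ BA
    B ↦ DC
    C ↦ A
    D ↦ AD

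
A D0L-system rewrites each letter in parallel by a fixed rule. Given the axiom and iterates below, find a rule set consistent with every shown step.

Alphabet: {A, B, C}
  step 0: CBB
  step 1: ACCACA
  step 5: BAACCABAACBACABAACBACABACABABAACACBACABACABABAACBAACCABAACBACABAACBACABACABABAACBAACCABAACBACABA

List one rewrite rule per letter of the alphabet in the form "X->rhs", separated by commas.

  step 0 ⇒ step 1: CBB ⇒ AC·CA·CA
    B ↦ CA
    C ↦ AC
    A ↦ BA  (constrained at step 1)

A->BA, B->CA, C->AC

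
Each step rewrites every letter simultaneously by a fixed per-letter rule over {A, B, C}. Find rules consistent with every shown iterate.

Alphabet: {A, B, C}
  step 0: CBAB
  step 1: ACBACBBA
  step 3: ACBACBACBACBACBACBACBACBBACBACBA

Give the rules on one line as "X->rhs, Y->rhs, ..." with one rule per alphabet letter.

A->CB, B->BA, C->AC

  step 0 ⇒ step 1: CBAB ⇒ AC·BA·CB·BA
    A ↦ CB
    B ↦ BA
    C ↦ AC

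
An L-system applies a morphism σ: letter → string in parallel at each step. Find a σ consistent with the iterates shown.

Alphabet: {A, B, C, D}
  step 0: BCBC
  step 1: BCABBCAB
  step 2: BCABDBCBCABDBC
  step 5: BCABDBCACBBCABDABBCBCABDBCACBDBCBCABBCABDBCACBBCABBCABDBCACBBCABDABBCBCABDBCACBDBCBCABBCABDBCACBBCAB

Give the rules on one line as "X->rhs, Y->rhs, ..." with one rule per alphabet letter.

  step 1 ⇒ step 2: BCABBCAB ⇒ BC·AB·D·BC·BC·AB·D·BC
    A ↦ D
    B ↦ BC
    C ↦ AB
    D ↦ ACB  (constrained at step 2)

A->D, B->BC, C->AB, D->ACB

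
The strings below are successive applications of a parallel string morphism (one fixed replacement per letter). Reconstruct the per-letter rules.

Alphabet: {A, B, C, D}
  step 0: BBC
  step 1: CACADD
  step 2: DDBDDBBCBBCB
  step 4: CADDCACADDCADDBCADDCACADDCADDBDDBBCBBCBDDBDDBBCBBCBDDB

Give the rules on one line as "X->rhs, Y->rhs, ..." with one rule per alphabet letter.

  step 1 ⇒ step 2: CACADD ⇒ DD·B·DD·B·BCB·BCB
    A ↦ B
    C ↦ DD
    D ↦ BCB
  step 0 ⇒ step 1: BBC ⇒ CA·CA·DD
    B ↦ CA

A->B, B->CA, C->DD, D->BCB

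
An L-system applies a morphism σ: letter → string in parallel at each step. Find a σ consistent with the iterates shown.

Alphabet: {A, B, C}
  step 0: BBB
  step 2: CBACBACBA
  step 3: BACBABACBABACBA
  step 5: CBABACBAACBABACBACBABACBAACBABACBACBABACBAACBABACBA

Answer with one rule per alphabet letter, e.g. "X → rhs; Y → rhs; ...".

A->CBA, B->A, C->B

  step 2 ⇒ step 3: CBACBACBA ⇒ B·A·CBA·B·A·CBA·B·A·CBA
    A ↦ CBA
    B ↦ A
    C ↦ B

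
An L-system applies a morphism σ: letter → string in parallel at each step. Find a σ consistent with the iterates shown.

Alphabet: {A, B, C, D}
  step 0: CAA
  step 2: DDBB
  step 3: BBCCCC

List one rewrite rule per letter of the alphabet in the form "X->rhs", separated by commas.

A->D, B->CC, C->AA, D->B

  step 2 ⇒ step 3: DDBB ⇒ B·B·CC·CC
    B ↦ CC
    D ↦ B
    A ↦ D  (constrained at step 0)
    C ↦ AA  (constrained at step 0)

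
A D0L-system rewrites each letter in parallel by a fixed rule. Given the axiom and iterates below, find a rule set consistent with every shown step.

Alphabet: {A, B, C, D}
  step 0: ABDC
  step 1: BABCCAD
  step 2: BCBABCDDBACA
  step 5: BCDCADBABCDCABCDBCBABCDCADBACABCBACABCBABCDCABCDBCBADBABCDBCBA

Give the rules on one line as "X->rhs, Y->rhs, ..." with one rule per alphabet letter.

  step 1 ⇒ step 2: BABCCAD ⇒ BC·BA·BC·D·D·BA·CA
    A ↦ BA
    B ↦ BC
    C ↦ D
    D ↦ CA

A->BA, B->BC, C->D, D->CA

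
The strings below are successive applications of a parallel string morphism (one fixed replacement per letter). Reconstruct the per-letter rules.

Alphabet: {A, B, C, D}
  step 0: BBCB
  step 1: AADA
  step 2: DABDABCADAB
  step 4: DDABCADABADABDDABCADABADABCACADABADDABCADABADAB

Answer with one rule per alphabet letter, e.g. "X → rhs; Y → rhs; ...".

  step 1 ⇒ step 2: AADA ⇒ DAB·DAB·CA·DAB
    A ↦ DAB
    D ↦ CA
  step 0 ⇒ step 1: BBCB ⇒ A·A·D·A
    B ↦ A
  step 0 ⇒ step 1: BBCB ⇒ A·A·D·A
    C ↦ D

A->DAB, B->A, C->D, D->CA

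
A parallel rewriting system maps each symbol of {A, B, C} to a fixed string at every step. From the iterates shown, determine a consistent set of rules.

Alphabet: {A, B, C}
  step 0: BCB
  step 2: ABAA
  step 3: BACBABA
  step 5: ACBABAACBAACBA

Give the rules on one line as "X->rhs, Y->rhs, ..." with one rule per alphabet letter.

  step 2 ⇒ step 3: ABAA ⇒ BA·C·BA·BA
    A ↦ BA
    B ↦ C
    C ↦ A  (constrained at step 0)

A->BA, B->C, C->A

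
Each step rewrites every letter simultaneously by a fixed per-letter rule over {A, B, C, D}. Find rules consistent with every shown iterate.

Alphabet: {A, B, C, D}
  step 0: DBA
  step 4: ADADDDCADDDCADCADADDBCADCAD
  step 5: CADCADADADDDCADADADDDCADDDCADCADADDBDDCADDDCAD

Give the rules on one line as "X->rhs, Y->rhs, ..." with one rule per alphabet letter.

  step 4 ⇒ step 5: ADADDDCADDDCADCADADDBCADCAD ⇒ C·AD·C·AD·AD·AD·DD·C·AD·AD·AD·DD·C·AD·DD·C·AD·C·AD·AD·DB·DD·C·AD·DD·C·AD
    A ↦ C
    B ↦ DB
    C ↦ DD
    D ↦ AD

A->C, B->DB, C->DD, D->AD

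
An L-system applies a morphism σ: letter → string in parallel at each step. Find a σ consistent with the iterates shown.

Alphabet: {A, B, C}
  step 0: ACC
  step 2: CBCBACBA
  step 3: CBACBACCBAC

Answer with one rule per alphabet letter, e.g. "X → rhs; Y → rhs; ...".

  step 2 ⇒ step 3: CBCBACBA ⇒ CB·A·CB·A·C·CB·A·C
    A ↦ C
    B ↦ A
    C ↦ CB

A->C, B->A, C->CB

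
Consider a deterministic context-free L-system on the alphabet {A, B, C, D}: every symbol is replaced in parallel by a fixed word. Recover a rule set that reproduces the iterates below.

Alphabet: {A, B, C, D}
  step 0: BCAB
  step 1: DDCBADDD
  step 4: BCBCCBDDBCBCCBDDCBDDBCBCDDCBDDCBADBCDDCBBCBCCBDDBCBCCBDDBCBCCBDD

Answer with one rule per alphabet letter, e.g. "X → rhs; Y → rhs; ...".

  step 0 ⇒ step 1: BCAB ⇒ DD·CB·AD·DD
    A ↦ AD
    B ↦ DD
    C ↦ CB
    D ↦ BC  (constrained at step 1)

A->AD, B->DD, C->CB, D->BC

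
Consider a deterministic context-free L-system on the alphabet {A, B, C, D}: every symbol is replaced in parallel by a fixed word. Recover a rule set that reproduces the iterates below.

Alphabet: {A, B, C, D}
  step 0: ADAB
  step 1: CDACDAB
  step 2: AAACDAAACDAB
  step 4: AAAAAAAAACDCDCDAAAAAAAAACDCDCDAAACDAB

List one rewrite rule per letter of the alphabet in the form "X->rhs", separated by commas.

  step 1 ⇒ step 2: CDACDAB ⇒ AA·A·CD·AA·A·CD·AB
    A ↦ CD
    B ↦ AB
    C ↦ AA
    D ↦ A

A->CD, B->AB, C->AA, D->A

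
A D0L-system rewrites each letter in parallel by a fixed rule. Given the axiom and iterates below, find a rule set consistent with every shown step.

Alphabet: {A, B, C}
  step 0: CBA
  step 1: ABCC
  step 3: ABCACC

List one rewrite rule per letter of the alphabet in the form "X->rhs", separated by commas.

  step 0 ⇒ step 1: CBA ⇒ A·BC·C
    A ↦ C
    B ↦ BC
    C ↦ A

A->C, B->BC, C->A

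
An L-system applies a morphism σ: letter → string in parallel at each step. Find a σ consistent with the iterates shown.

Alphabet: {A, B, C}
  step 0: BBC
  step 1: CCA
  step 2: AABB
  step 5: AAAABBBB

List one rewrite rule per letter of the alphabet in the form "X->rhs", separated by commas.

  step 1 ⇒ step 2: CCA ⇒ A·A·BB
    A ↦ BB
    C ↦ A
  step 0 ⇒ step 1: BBC ⇒ C·C·A
    B ↦ C

A->BB, B->C, C->A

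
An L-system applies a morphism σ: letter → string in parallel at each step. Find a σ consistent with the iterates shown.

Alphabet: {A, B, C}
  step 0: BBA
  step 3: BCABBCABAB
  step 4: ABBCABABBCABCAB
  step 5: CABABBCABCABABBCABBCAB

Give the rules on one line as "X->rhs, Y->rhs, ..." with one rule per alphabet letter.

  step 4 ⇒ step 5: ABBCABABBCABCAB ⇒ C·AB·AB·B·C·AB·C·AB·AB·B·C·AB·B·C·AB
    A ↦ C
    B ↦ AB
    C ↦ B

A->C, B->AB, C->B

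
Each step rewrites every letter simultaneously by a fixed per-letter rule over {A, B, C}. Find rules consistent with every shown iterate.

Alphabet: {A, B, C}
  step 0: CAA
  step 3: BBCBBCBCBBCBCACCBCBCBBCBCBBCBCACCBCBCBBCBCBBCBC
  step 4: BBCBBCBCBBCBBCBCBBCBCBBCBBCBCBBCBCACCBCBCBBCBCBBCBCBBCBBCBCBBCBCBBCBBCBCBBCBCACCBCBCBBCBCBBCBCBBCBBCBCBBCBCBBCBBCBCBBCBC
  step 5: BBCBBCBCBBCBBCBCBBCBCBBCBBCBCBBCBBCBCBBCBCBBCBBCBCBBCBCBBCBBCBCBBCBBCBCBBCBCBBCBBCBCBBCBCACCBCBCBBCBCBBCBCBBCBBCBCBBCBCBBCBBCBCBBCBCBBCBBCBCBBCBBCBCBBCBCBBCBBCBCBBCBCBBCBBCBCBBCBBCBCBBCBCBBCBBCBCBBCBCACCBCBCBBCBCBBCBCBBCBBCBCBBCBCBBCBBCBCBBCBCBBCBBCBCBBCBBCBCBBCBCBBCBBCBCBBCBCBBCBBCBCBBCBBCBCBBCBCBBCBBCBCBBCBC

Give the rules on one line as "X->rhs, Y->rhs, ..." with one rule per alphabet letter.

A->ACC, B->BBC, C->BC

  step 4 ⇒ step 5: BBCBBCBCBBCBBCBCBBCBCBBCBBCBCBBCBCACCBCBCBBCBCBBCBCBBCBBCBCBBCBCBBCBBCBCBBCBCACCBCBCBBCBCBBCBCBBCBBCBCBBCBCBBCBBCBCBBCBC ⇒ BBC·BBC·BC·BBC·BBC·BC·BBC·BC·BBC·BBC·BC·BBC·BBC·BC·BBC·BC·BBC·BBC·BC·BBC·BC·BBC·BBC·BC·BBC·BBC·BC·BBC·BC·BBC·BBC·BC·BBC·BC·ACC·BC·BC·BBC·BC·BBC·BC·BBC·BBC·BC·BBC·BC·BBC·BBC·BC·BBC·BC·BBC·BBC·BC·BBC·BBC·BC·BBC·BC·BBC·BBC·BC·BBC·BC·BBC·BBC·BC·BBC·BBC·BC·BBC·BC·BBC·BBC·BC·BBC·BC·ACC·BC·BC·BBC·BC·BBC·BC·BBC·BBC·BC·BBC·BC·BBC·BBC·BC·BBC·BC·BBC·BBC·BC·BBC·BBC·BC·BBC·BC·BBC·BBC·BC·BBC·BC·BBC·BBC·BC·BBC·BBC·BC·BBC·BC·BBC·BBC·BC·BBC·BC
    A ↦ ACC
    B ↦ BBC
    C ↦ BC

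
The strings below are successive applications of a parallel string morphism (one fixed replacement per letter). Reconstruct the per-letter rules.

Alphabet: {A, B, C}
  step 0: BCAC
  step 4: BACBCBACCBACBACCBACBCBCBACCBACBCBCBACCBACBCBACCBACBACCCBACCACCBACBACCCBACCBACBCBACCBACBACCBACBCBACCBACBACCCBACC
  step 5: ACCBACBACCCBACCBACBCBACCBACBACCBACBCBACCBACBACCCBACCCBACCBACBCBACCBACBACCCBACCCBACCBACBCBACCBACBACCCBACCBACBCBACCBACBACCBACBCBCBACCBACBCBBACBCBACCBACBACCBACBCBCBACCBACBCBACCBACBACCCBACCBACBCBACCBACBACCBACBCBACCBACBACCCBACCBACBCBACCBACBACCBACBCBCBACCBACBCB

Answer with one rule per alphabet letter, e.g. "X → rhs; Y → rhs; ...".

  step 4 ⇒ step 5: BACBCBACCBACBACCBACBCBCBACCBACBCBCBACCBACBCBACCBACBACCCBACCACCBACBACCCBACCBACBCBACCBACBACCBACBCBACCBACBACCCBACC ⇒ ACC·BA·CB·ACC·CB·ACC·BA·CB·CB·ACC·BA·CB·ACC·BA·CB·CB·ACC·BA·CB·ACC·CB·ACC·CB·ACC·BA·CB·CB·ACC·BA·CB·ACC·CB·ACC·CB·ACC·BA·CB·CB·ACC·BA·CB·ACC·CB·ACC·BA·CB·CB·ACC·BA·CB·ACC·BA·CB·CB·CB·ACC·BA·CB·CB·BA·CB·CB·ACC·BA·CB·ACC·BA·CB·CB·CB·ACC·BA·CB·CB·ACC·BA·CB·ACC·CB·ACC·BA·CB·CB·ACC·BA·CB·ACC·BA·CB·CB·ACC·BA·CB·ACC·CB·ACC·BA·CB·CB·ACC·BA·CB·ACC·BA·CB·CB·CB·ACC·BA·CB·CB
    A ↦ BA
    B ↦ ACC
    C ↦ CB

A->BA, B->ACC, C->CB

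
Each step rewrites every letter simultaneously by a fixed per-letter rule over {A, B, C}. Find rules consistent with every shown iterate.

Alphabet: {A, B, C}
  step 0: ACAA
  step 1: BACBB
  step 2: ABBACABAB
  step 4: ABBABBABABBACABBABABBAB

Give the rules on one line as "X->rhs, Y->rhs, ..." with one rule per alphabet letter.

  step 1 ⇒ step 2: BACBB ⇒ AB·B·AC·AB·AB
    A ↦ B
    B ↦ AB
    C ↦ AC

A->B, B->AB, C->AC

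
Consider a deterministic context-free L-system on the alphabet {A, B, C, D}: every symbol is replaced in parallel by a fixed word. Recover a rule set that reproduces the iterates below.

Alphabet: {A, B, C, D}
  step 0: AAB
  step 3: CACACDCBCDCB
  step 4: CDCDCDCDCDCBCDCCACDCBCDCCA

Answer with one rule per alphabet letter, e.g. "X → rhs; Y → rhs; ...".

  step 3 ⇒ step 4: CACACDCBCDCB ⇒ CDC·D·CDC·D·CDC·B·CDC·CA·CDC·B·CDC·CA
    A ↦ D
    B ↦ CA
    C ↦ CDC
    D ↦ B

A->D, B->CA, C->CDC, D->B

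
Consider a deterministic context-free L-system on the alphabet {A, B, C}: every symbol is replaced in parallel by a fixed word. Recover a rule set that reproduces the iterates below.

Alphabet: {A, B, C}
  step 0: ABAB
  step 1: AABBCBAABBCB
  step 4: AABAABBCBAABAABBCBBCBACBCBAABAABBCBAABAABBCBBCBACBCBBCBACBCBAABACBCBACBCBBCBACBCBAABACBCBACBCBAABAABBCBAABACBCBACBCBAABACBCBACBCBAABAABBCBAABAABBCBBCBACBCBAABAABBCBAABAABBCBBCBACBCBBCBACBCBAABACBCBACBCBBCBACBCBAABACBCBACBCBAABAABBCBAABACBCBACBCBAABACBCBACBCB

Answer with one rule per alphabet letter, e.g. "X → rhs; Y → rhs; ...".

  step 0 ⇒ step 1: ABAB ⇒ AAB·BCB·AAB·BCB
    A ↦ AAB
    B ↦ BCB
    C ↦ AC  (constrained at step 1)

A->AAB, B->BCB, C->AC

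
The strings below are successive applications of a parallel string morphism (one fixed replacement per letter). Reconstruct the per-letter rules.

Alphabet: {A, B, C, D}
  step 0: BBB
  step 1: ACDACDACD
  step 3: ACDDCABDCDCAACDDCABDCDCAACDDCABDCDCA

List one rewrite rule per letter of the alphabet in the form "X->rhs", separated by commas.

  step 0 ⇒ step 1: BBB ⇒ ACD·ACD·ACD
    B ↦ ACD
    A ↦ BDC  (constrained at step 1)
    C ↦ A  (constrained at step 1)
    D ↦ DC  (constrained at step 1)

A->BDC, B->ACD, C->A, D->DC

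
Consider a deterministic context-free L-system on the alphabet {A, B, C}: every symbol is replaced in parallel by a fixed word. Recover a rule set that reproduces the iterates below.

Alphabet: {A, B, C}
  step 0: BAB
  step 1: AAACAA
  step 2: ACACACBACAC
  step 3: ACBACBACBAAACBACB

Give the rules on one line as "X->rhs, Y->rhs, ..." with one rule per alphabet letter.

  step 2 ⇒ step 3: ACACACBACAC ⇒ AC·B·AC·B·AC·B·AA·AC·B·AC·B
    A ↦ AC
    B ↦ AA
    C ↦ B

A->AC, B->AA, C->B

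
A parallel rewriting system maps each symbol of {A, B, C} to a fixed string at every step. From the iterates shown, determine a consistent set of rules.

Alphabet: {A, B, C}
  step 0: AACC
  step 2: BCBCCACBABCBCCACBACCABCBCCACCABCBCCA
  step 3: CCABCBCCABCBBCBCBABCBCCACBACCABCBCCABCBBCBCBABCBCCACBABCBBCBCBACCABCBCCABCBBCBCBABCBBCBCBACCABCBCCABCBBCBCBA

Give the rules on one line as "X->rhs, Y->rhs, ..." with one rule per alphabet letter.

  step 2 ⇒ step 3: BCBCCACBABCBCCACBACCABCBCCACCABCBCCA ⇒ CCA·BCB·CCA·BCB·BCB·CBA·BCB·CCA·CBA·CCA·BCB·CCA·BCB·BCB·CBA·BCB·CCA·CBA·BCB·BCB·CBA·CCA·BCB·CCA·BCB·BCB·CBA·BCB·BCB·CBA·CCA·BCB·CCA·BCB·BCB·CBA
    A ↦ CBA
    B ↦ CCA
    C ↦ BCB

A->CBA, B->CCA, C->BCB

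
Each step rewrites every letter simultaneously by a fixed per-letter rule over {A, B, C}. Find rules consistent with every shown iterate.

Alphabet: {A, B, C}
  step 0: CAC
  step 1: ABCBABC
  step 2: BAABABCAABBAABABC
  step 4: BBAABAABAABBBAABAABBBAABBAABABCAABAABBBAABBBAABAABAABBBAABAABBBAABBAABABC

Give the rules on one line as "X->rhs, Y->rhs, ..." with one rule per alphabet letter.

  step 1 ⇒ step 2: ABCBABC ⇒ B·AAB·ABC·AAB·B·AAB·ABC
    A ↦ B
    B ↦ AAB
    C ↦ ABC

A->B, B->AAB, C->ABC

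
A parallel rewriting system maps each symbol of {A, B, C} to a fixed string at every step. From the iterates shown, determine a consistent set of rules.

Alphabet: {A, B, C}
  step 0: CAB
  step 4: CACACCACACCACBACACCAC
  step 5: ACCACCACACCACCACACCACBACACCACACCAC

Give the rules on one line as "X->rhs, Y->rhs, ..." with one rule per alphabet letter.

  step 4 ⇒ step 5: CACACCACACCACBACACCAC ⇒ AC·C·AC·C·AC·AC·C·AC·C·AC·AC·C·AC·BA·C·AC·C·AC·AC·C·AC
    A ↦ C
    B ↦ BA
    C ↦ AC

A->C, B->BA, C->AC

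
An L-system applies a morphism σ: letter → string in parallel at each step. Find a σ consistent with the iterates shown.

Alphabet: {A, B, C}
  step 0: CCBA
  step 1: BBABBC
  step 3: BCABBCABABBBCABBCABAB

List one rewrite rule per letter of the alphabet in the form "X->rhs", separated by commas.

A->BC, B->AB, C->B

  step 0 ⇒ step 1: CCBA ⇒ B·B·AB·BC
    A ↦ BC
    B ↦ AB
    C ↦ B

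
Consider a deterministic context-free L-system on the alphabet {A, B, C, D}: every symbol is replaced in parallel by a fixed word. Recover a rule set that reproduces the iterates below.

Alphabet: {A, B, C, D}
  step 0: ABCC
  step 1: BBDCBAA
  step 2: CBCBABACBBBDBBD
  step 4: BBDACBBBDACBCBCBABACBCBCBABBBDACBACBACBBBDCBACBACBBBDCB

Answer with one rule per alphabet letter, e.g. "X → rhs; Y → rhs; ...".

  step 1 ⇒ step 2: BBDCBAA ⇒ CB·CB·AB·A·CB·BBD·BBD
    A ↦ BBD
    B ↦ CB
    C ↦ A
    D ↦ AB

A->BBD, B->CB, C->A, D->AB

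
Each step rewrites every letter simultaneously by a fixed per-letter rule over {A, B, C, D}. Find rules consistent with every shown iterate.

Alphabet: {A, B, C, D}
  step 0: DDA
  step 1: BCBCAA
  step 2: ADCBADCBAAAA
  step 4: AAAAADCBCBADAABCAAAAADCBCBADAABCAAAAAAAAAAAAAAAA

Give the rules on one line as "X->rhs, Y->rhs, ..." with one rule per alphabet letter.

A->AA, B->AD, C->CB, D->BC

  step 1 ⇒ step 2: BCBCAA ⇒ AD·CB·AD·CB·AA·AA
    A ↦ AA
    B ↦ AD
    C ↦ CB
  step 0 ⇒ step 1: DDA ⇒ BC·BC·AA
    D ↦ BC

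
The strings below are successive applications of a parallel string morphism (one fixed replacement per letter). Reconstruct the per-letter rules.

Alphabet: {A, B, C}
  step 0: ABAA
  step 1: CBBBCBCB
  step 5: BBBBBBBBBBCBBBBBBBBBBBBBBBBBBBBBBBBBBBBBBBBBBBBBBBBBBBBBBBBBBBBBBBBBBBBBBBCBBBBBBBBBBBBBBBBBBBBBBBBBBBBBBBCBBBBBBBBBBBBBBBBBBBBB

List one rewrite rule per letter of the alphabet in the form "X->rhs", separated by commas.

  step 0 ⇒ step 1: ABAA ⇒ CB·BB·CB·CB
    A ↦ CB
    B ↦ BB
    C ↦ BA  (constrained at step 1)

A->CB, B->BB, C->BA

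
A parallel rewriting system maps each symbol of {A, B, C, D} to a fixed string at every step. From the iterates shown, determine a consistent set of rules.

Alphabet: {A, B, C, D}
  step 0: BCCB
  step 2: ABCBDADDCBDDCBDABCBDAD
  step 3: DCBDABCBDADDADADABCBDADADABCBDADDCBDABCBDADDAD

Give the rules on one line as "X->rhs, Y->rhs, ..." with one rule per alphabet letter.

A->D, B->CBD, C->AB, D->AD

  step 2 ⇒ step 3: ABCBDADDCBDDCBDABCBDAD ⇒ D·CBD·AB·CBD·AD·D·AD·AD·AB·CBD·AD·AD·AB·CBD·AD·D·CBD·AB·CBD·AD·D·AD
    A ↦ D
    B ↦ CBD
    C ↦ AB
    D ↦ AD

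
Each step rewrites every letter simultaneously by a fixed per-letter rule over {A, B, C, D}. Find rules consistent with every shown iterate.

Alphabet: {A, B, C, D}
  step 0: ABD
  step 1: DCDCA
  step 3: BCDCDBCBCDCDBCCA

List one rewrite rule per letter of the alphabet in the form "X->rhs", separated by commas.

  step 0 ⇒ step 1: ABD ⇒ D·CD·CA
    A ↦ D
    B ↦ CD
    D ↦ CA
    C ↦ BC  (constrained at step 1)

A->D, B->CD, C->BC, D->CA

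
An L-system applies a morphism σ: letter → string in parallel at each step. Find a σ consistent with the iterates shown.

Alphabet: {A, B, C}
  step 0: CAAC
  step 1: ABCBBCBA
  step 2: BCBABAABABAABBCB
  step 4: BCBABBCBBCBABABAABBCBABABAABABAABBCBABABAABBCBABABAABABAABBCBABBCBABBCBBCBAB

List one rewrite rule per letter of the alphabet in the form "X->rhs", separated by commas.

A->BCB, B->AB, C->A

  step 1 ⇒ step 2: ABCBBCBA ⇒ BCB·AB·A·AB·AB·A·AB·BCB
    A ↦ BCB
    B ↦ AB
    C ↦ A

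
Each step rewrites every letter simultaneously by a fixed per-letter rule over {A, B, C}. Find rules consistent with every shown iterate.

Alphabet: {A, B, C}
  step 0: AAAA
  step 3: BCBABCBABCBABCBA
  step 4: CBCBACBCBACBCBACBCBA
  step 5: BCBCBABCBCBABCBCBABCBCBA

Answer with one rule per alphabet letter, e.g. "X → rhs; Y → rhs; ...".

A->BA, B->C, C->B

  step 4 ⇒ step 5: CBCBACBCBACBCBACBCBA ⇒ B·C·B·C·BA·B·C·B·C·BA·B·C·B·C·BA·B·C·B·C·BA
    A ↦ BA
    B ↦ C
    C ↦ B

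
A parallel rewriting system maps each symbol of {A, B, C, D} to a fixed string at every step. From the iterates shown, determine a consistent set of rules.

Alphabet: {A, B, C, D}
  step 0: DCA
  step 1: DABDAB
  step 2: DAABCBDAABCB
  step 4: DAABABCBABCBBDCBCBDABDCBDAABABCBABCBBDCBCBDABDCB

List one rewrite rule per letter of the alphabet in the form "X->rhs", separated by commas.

A->AB, B->CB, C->BD, D->DA

  step 1 ⇒ step 2: DABDAB ⇒ DA·AB·CB·DA·AB·CB
    A ↦ AB
    B ↦ CB
    D ↦ DA
  step 0 ⇒ step 1: DCA ⇒ DA·BD·AB
    C ↦ BD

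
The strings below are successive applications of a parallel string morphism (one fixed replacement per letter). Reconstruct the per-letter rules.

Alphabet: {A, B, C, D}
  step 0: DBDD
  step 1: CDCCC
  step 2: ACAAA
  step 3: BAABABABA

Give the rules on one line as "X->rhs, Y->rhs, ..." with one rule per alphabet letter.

  step 2 ⇒ step 3: ACAAA ⇒ BA·A·BA·BA·BA
    A ↦ BA
    C ↦ A
  step 0 ⇒ step 1: DBDD ⇒ C·DC·C·C
    B ↦ DC
  step 0 ⇒ step 1: DBDD ⇒ C·DC·C·C
    D ↦ C

A->BA, B->DC, C->A, D->C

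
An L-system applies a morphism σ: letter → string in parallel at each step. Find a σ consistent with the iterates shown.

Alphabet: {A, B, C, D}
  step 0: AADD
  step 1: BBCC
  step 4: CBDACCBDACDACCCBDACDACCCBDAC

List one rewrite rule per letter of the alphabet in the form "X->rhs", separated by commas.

A->B, B->C, C->DAC, D->C

  step 0 ⇒ step 1: AADD ⇒ B·B·C·C
    A ↦ B
    D ↦ C
    B ↦ C  (constrained at step 1)
    C ↦ DAC  (constrained at step 1)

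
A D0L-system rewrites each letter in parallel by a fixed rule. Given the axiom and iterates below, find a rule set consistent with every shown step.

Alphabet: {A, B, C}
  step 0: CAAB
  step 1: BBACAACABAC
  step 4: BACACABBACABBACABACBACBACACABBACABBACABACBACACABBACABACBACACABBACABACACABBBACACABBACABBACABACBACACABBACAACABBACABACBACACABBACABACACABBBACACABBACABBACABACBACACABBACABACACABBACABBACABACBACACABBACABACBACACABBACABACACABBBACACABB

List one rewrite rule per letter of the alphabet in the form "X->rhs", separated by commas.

A->ACA, B->BAC, C->BB

  step 0 ⇒ step 1: CAAB ⇒ BB·ACA·ACA·BAC
    A ↦ ACA
    B ↦ BAC
    C ↦ BB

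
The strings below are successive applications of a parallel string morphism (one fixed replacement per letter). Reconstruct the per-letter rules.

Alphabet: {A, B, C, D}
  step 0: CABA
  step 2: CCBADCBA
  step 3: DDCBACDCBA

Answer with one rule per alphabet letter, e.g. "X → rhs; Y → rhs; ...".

  step 2 ⇒ step 3: CCBADCBA ⇒ D·D·C·BA·C·D·C·BA
    A ↦ BA
    B ↦ C
    C ↦ D
    D ↦ C

A->BA, B->C, C->D, D->C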